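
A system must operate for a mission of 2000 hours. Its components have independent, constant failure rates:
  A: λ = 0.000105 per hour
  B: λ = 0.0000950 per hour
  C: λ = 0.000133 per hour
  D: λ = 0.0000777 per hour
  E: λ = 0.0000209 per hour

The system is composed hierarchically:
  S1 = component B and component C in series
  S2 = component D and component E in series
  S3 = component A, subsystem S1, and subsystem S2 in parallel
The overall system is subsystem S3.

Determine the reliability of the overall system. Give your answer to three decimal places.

0.988

R(A) = exp(−0.000105 × 2000) = 0.81058
R(B) = exp(−0.0000950 × 2000) = 0.82696
R(C) = exp(−0.000133 × 2000) = 0.76644
R(D) = exp(−0.0000777 × 2000) = 0.85607
R(E) = exp(−0.0000209 × 2000) = 0.95906
Series (B and C): 0.82696 × 0.76644 = 0.63382
Series (D and E): 0.85607 × 0.95906 = 0.82102
Parallel (A, [0.63382], and [0.82102]): 1 − (1 − 0.81058)(1 − 0.63382)(1 − 0.82102) = 0.988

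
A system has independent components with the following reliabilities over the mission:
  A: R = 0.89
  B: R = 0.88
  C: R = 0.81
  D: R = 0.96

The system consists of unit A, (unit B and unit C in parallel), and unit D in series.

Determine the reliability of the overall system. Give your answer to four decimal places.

Parallel (B and C): 1 − (1 − 0.880000)(1 − 0.810000) = 0.977200
Series (A, [0.977200], and D): 0.890000 × 0.977200 × 0.960000 = 0.8349

0.8349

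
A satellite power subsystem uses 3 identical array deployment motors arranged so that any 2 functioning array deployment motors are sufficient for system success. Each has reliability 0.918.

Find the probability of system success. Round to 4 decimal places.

0.9809

R = Σ_{i=2}^{3} C(3,i) p^i (1−p)^{3−i} with p = 0.918
C(3,2)·0.918^2·0.082^1 = 0.207310
C(3,3)·0.918^3·0.082^0 = 0.773621
Sum = 0.9809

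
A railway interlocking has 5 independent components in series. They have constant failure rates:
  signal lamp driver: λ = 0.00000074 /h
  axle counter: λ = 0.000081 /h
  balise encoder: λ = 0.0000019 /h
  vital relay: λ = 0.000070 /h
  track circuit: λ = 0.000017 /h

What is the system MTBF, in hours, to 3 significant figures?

5860

Series of exponential components: λ_sys = Σ λ_i
λ_sys = 0.00000074 + 0.000081 + 0.0000019 + 0.000070 + 0.000017 = 1.7064e-04 /h
MTBF = 1 / λ_sys = 5860 h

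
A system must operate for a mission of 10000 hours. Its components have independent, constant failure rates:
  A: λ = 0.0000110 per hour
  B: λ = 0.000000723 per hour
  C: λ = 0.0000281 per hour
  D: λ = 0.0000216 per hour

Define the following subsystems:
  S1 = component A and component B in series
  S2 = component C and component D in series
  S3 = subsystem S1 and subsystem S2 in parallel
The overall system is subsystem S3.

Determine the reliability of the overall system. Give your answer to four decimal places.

0.9567

R(A) = exp(−0.0000110 × 10000) = 0.895834
R(B) = exp(−0.000000723 × 10000) = 0.992796
R(C) = exp(−0.0000281 × 10000) = 0.755028
R(D) = exp(−0.0000216 × 10000) = 0.805735
Series (A and B): 0.895834 × 0.992796 = 0.889380
Series (C and D): 0.755028 × 0.805735 = 0.608352
Parallel ([0.889380] and [0.608352]): 1 − (1 − 0.889380)(1 − 0.608352) = 0.9567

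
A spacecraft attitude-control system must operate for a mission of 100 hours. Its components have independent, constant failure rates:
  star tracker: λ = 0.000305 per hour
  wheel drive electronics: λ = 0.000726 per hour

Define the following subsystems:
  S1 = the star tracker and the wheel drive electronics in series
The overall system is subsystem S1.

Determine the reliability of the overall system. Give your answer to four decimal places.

R(star tracker) = exp(−0.000305 × 100) = 0.969960
R(wheel drive electronics) = exp(−0.000726 × 100) = 0.929973
Series (star tracker and wheel drive electronics): 0.969960 × 0.929973 = 0.9020

0.9020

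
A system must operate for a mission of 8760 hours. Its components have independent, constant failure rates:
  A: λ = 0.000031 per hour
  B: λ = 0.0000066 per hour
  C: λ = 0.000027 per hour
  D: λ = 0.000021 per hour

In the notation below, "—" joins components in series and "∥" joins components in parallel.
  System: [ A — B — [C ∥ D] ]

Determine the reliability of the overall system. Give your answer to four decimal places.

R(A) = exp(−0.000031 × 8760) = 0.762190
R(B) = exp(−0.0000066 × 8760) = 0.943824
R(C) = exp(−0.000027 × 8760) = 0.789370
R(D) = exp(−0.000021 × 8760) = 0.831969
Parallel (C and D): 1 − (1 − 0.789370)(1 − 0.831969) = 0.964608
Series (A, B, and [0.964608]): 0.762190 × 0.943824 × 0.964608 = 0.6939

0.6939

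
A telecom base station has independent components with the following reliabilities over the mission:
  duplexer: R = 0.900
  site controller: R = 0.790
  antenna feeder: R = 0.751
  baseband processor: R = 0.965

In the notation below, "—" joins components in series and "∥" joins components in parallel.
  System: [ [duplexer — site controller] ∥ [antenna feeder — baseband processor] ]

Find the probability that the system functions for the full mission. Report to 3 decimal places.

Series (duplexer and site controller): 0.90000 × 0.79000 = 0.71100
Series (antenna feeder and baseband processor): 0.75100 × 0.96500 = 0.72472
Parallel ([0.71100] and [0.72472]): 1 − (1 − 0.71100)(1 − 0.72472) = 0.920

0.920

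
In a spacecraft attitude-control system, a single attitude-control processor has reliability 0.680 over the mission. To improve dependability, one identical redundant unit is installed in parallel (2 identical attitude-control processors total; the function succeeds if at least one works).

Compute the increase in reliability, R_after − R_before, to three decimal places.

R_before = 0.680
R_after = 1 − (1 − 0.680)^2 = 0.898
ΔR = 0.898 − 0.680 = 0.218

0.218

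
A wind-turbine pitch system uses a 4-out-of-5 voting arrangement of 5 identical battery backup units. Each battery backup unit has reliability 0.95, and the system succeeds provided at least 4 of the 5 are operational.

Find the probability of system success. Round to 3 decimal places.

R = Σ_{i=4}^{5} C(5,i) p^i (1−p)^{5−i} with p = 0.95
C(5,4)·0.95^4·0.05^1 = 0.20363
C(5,5)·0.95^5·0.05^0 = 0.77378
Sum = 0.977

0.977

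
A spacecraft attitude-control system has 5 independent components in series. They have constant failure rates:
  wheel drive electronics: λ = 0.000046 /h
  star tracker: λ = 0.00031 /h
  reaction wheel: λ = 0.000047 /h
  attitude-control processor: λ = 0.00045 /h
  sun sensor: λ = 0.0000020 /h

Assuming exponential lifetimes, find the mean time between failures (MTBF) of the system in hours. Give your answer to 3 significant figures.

1170

Series of exponential components: λ_sys = Σ λ_i
λ_sys = 0.000046 + 0.00031 + 0.000047 + 0.00045 + 0.0000020 = 8.5500e-04 /h
MTBF = 1 / λ_sys = 1170 h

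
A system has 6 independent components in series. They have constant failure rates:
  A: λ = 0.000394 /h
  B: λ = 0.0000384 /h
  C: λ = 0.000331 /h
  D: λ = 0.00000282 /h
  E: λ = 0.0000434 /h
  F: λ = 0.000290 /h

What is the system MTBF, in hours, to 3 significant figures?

909

Series of exponential components: λ_sys = Σ λ_i
λ_sys = 0.000394 + 0.0000384 + 0.000331 + 0.00000282 + 0.0000434 + 0.000290 = 1.0996e-03 /h
MTBF = 1 / λ_sys = 909 h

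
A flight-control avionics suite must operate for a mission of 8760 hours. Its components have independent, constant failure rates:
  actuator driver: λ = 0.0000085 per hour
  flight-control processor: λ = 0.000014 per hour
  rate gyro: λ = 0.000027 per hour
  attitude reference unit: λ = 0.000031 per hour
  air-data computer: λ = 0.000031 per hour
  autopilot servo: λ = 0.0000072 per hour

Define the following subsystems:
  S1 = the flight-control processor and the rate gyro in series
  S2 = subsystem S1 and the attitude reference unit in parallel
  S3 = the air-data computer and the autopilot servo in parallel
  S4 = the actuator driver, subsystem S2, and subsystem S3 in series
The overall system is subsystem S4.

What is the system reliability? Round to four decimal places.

R(actuator driver) = exp(−0.0000085 × 8760) = 0.928245
R(flight-control processor) = exp(−0.000014 × 8760) = 0.884582
R(rate gyro) = exp(−0.000027 × 8760) = 0.789370
R(attitude reference unit) = exp(−0.000031 × 8760) = 0.762190
R(air-data computer) = exp(−0.000031 × 8760) = 0.762190
R(autopilot servo) = exp(−0.0000072 × 8760) = 0.938876
Series (flight-control processor and rate gyro): 0.884582 × 0.789370 = 0.698262
Parallel ([0.698262] and attitude reference unit): 1 − (1 − 0.698262)(1 − 0.762190) = 0.928244
Parallel (air-data computer and autopilot servo): 1 − (1 − 0.762190)(1 − 0.938876) = 0.985464
Series (actuator driver, [0.928244], and [0.985464]): 0.928245 × 0.928244 × 0.985464 = 0.8491

0.8491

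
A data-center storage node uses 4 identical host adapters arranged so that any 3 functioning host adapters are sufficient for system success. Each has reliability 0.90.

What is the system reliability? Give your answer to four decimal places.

0.9477

R = Σ_{i=3}^{4} C(4,i) p^i (1−p)^{4−i} with p = 0.90
C(4,3)·0.90^3·0.10^1 = 0.291600
C(4,4)·0.90^4·0.10^0 = 0.656100
Sum = 0.9477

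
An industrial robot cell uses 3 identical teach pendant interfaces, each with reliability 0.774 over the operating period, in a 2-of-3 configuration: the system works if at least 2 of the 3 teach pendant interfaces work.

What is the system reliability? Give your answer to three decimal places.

0.870

R = Σ_{i=2}^{3} C(3,i) p^i (1−p)^{3−i} with p = 0.774
C(3,2)·0.774^2·0.226^1 = 0.40617
C(3,3)·0.774^3·0.226^0 = 0.46368
Sum = 0.870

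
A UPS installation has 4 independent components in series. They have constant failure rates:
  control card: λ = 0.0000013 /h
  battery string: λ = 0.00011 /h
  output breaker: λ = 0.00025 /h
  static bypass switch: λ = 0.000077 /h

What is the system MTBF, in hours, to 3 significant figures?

2280

Series of exponential components: λ_sys = Σ λ_i
λ_sys = 0.0000013 + 0.00011 + 0.00025 + 0.000077 = 4.3830e-04 /h
MTBF = 1 / λ_sys = 2280 h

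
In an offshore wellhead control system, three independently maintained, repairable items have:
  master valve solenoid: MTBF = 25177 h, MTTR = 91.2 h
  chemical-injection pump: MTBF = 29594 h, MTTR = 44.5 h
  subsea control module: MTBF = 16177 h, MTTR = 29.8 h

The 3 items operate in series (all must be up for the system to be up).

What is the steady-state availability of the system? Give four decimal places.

A(master valve solenoid) = MTBF/(MTBF+MTTR) = 25177/(25177+91.2) = 0.996391
A(chemical-injection pump) = MTBF/(MTBF+MTTR) = 29594/(29594+44.5) = 0.998499
A(subsea control module) = MTBF/(MTBF+MTTR) = 16177/(16177+29.8) = 0.998161
Series availability: 0.996391 × 0.998499 × 0.998161 = 0.9931

0.9931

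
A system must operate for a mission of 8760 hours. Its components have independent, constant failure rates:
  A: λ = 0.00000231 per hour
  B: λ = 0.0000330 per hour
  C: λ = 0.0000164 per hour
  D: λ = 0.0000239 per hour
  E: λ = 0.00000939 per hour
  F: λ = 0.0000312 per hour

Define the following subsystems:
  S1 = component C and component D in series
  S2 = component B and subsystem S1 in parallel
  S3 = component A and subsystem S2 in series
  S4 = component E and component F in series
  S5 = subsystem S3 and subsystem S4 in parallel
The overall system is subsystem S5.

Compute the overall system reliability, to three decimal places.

R(A) = exp(−0.00000231 × 8760) = 0.97997
R(B) = exp(−0.0000330 × 8760) = 0.74895
R(C) = exp(−0.0000164 × 8760) = 0.86618
R(D) = exp(−0.0000239 × 8760) = 0.81110
R(E) = exp(−0.00000939 × 8760) = 0.92104
R(F) = exp(−0.0000312 × 8760) = 0.76086
Series (C and D): 0.86618 × 0.81110 = 0.70256
Parallel (B and [0.70256]): 1 − (1 − 0.74895)(1 − 0.70256) = 0.92533
Series (A and [0.92533]): 0.97997 × 0.92533 = 0.90680
Series (E and F): 0.92104 × 0.76086 = 0.70078
Parallel ([0.90680] and [0.70078]): 1 − (1 − 0.90680)(1 − 0.70078) = 0.972

0.972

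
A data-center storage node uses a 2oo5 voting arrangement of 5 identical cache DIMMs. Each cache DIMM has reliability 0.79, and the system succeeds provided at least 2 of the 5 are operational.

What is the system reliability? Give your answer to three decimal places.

R = Σ_{i=2}^{5} C(5,i) p^i (1−p)^{5−i} with p = 0.79
C(5,2)·0.79^2·0.21^3 = 0.05780
C(5,3)·0.79^3·0.21^2 = 0.21743
C(5,4)·0.79^4·0.21^1 = 0.40898
C(5,5)·0.79^5·0.21^0 = 0.30771
Sum = 0.992

0.992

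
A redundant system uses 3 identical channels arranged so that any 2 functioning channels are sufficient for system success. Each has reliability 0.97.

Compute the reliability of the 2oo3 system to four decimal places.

R = Σ_{i=2}^{3} C(3,i) p^i (1−p)^{3−i} with p = 0.97
C(3,2)·0.97^2·0.03^1 = 0.084681
C(3,3)·0.97^3·0.03^0 = 0.912673
Sum = 0.9974

0.9974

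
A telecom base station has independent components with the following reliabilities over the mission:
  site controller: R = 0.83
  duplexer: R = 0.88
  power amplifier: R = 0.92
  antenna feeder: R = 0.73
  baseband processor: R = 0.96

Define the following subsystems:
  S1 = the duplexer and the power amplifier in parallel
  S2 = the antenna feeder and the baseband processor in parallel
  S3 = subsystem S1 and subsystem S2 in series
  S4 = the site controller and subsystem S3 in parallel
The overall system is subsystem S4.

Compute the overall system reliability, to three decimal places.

Parallel (duplexer and power amplifier): 1 − (1 − 0.88000)(1 − 0.92000) = 0.99040
Parallel (antenna feeder and baseband processor): 1 − (1 − 0.73000)(1 − 0.96000) = 0.98920
Series ([0.99040] and [0.98920]): 0.99040 × 0.98920 = 0.97970
Parallel (site controller and [0.97970]): 1 − (1 − 0.83000)(1 − 0.97970) = 0.997

0.997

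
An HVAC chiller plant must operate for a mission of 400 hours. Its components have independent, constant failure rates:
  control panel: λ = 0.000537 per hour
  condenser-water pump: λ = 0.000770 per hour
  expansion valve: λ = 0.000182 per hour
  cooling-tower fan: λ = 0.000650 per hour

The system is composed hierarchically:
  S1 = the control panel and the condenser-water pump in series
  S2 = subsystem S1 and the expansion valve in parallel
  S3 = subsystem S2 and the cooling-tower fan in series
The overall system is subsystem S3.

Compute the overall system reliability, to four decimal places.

R(control panel) = exp(−0.000537 × 400) = 0.806703
R(condenser-water pump) = exp(−0.000770 × 400) = 0.734915
R(expansion valve) = exp(−0.000182 × 400) = 0.929787
R(cooling-tower fan) = exp(−0.000650 × 400) = 0.771052
Series (control panel and condenser-water pump): 0.806703 × 0.734915 = 0.592858
Parallel ([0.592858] and expansion valve): 1 − (1 − 0.592858)(1 − 0.929787) = 0.971413
Series ([0.971413] and cooling-tower fan): 0.971413 × 0.771052 = 0.7490

0.7490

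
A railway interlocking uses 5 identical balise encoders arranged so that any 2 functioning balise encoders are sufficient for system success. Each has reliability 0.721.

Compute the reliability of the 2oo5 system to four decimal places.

R = Σ_{i=2}^{5} C(5,i) p^i (1−p)^{5−i} with p = 0.721
C(5,2)·0.721^2·0.279^3 = 0.112897
C(5,3)·0.721^3·0.279^2 = 0.291752
C(5,4)·0.721^4·0.279^1 = 0.376977
C(5,5)·0.721^5·0.279^0 = 0.194839
Sum = 0.9765

0.9765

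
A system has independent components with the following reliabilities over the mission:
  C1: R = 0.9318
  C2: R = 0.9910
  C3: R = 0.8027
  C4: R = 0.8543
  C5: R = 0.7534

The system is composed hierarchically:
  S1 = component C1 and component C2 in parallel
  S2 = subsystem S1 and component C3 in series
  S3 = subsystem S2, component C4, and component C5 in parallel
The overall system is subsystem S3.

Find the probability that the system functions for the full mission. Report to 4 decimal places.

Parallel (C1 and C2): 1 − (1 − 0.931800)(1 − 0.991000) = 0.999386
Series ([0.999386] and C3): 0.999386 × 0.802700 = 0.802207
Parallel ([0.802207], C4, and C5): 1 − (1 − 0.802207)(1 − 0.854300)(1 − 0.753400) = 0.9929

0.9929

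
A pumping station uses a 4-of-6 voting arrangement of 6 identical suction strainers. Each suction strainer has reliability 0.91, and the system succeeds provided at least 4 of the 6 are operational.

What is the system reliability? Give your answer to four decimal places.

R = Σ_{i=4}^{6} C(6,i) p^i (1−p)^{6−i} with p = 0.91
C(6,4)·0.91^4·0.09^2 = 0.083319
C(6,5)·0.91^5·0.09^1 = 0.336977
C(6,6)·0.91^6·0.09^0 = 0.567869
Sum = 0.9882

0.9882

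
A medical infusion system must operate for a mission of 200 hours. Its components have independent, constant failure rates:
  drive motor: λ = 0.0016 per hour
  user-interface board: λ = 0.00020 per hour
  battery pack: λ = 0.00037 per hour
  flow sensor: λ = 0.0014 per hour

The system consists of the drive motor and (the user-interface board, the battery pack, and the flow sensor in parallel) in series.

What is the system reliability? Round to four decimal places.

R(drive motor) = exp(−0.0016 × 200) = 0.726149
R(user-interface board) = exp(−0.00020 × 200) = 0.960789
R(battery pack) = exp(−0.00037 × 200) = 0.928672
R(flow sensor) = exp(−0.0014 × 200) = 0.755784
Parallel (user-interface board, battery pack, and flow sensor): 1 − (1 − 0.960789)(1 − 0.928672)(1 − 0.755784) = 0.999317
Series (drive motor and [0.999317]): 0.726149 × 0.999317 = 0.7257

0.7257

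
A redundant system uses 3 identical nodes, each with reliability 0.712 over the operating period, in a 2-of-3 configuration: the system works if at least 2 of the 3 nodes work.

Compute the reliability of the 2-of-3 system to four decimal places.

R = Σ_{i=2}^{3} C(3,i) p^i (1−p)^{3−i} with p = 0.712
C(3,2)·0.712^2·0.288^1 = 0.438000
C(3,3)·0.712^3·0.288^0 = 0.360944
Sum = 0.7989

0.7989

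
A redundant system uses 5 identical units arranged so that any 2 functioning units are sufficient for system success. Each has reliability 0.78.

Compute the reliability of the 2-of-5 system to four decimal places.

0.9903

R = Σ_{i=2}^{5} C(5,i) p^i (1−p)^{5−i} with p = 0.78
C(5,2)·0.78^2·0.22^3 = 0.064782
C(5,3)·0.78^3·0.22^2 = 0.229683
C(5,4)·0.78^4·0.22^1 = 0.407166
C(5,5)·0.78^5·0.22^0 = 0.288717
Sum = 0.9903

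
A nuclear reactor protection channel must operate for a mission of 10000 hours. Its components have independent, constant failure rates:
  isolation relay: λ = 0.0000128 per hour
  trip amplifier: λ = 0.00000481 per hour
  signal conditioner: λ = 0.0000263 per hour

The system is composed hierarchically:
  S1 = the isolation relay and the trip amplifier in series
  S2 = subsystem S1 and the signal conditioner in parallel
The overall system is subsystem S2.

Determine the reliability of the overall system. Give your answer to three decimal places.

0.963

R(isolation relay) = exp(−0.0000128 × 10000) = 0.87985
R(trip amplifier) = exp(−0.00000481 × 10000) = 0.95304
R(signal conditioner) = exp(−0.0000263 × 10000) = 0.76874
Series (isolation relay and trip amplifier): 0.87985 × 0.95304 = 0.83853
Parallel ([0.83853] and signal conditioner): 1 − (1 − 0.83853)(1 − 0.76874) = 0.963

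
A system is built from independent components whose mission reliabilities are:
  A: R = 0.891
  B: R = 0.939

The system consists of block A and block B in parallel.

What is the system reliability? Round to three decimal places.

0.993

Parallel (A and B): 1 − (1 − 0.89100)(1 − 0.93900) = 0.993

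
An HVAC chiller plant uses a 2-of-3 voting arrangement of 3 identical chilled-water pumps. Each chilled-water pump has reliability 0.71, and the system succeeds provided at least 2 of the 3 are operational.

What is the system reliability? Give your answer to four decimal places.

0.7965

R = Σ_{i=2}^{3} C(3,i) p^i (1−p)^{3−i} with p = 0.71
C(3,2)·0.71^2·0.29^1 = 0.438567
C(3,3)·0.71^3·0.29^0 = 0.357911
Sum = 0.7965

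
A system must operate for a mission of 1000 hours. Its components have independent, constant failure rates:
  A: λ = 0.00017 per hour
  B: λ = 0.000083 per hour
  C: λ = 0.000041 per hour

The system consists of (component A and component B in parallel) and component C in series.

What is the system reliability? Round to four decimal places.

0.9479

R(A) = exp(−0.00017 × 1000) = 0.843665
R(B) = exp(−0.000083 × 1000) = 0.920351
R(C) = exp(−0.000041 × 1000) = 0.959829
Parallel (A and B): 1 − (1 − 0.843665)(1 − 0.920351) = 0.987548
Series ([0.987548] and C): 0.987548 × 0.959829 = 0.9479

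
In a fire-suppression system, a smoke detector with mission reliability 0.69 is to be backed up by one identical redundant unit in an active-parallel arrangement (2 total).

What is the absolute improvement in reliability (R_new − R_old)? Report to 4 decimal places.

0.2139

R_before = 0.69
R_after = 1 − (1 − 0.69)^2 = 0.9039
ΔR = 0.9039 − 0.69 = 0.2139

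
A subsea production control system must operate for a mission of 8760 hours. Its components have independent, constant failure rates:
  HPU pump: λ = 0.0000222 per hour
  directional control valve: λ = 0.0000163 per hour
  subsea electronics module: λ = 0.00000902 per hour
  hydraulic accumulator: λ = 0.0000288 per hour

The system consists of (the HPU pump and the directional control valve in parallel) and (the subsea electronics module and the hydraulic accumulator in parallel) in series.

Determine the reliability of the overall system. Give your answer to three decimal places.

R(HPU pump) = exp(−0.0000222 × 8760) = 0.82327
R(directional control valve) = exp(−0.0000163 × 8760) = 0.86694
R(subsea electronics module) = exp(−0.00000902 × 8760) = 0.92403
R(hydraulic accumulator) = exp(−0.0000288 × 8760) = 0.77702
Parallel (HPU pump and directional control valve): 1 − (1 − 0.82327)(1 − 0.86694) = 0.97648
Parallel (subsea electronics module and hydraulic accumulator): 1 − (1 − 0.92403)(1 − 0.77702) = 0.98306
Series ([0.97648] and [0.98306]): 0.97648 × 0.98306 = 0.960

0.960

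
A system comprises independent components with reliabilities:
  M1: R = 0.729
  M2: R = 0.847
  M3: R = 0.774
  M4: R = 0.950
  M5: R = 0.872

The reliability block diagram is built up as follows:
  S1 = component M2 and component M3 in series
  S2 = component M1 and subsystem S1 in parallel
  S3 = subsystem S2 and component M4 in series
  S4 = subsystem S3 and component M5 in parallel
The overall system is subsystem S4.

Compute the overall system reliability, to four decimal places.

0.9823

Series (M2 and M3): 0.847000 × 0.774000 = 0.655578
Parallel (M1 and [0.655578]): 1 − (1 − 0.729000)(1 − 0.655578) = 0.906662
Series ([0.906662] and M4): 0.906662 × 0.950000 = 0.861329
Parallel ([0.861329] and M5): 1 − (1 − 0.861329)(1 − 0.872000) = 0.9823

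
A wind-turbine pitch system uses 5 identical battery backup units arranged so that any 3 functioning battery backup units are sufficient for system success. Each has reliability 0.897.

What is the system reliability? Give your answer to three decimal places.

0.991

R = Σ_{i=3}^{5} C(5,i) p^i (1−p)^{5−i} with p = 0.897
C(5,3)·0.897^3·0.103^2 = 0.07657
C(5,4)·0.897^4·0.103^1 = 0.33341
C(5,5)·0.897^5·0.103^0 = 0.58071
Sum = 0.991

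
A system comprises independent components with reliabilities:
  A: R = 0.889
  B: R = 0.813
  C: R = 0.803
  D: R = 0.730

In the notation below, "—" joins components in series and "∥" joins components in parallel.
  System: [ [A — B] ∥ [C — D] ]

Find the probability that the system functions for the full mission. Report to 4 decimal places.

Series (A and B): 0.889000 × 0.813000 = 0.722757
Series (C and D): 0.803000 × 0.730000 = 0.586190
Parallel ([0.722757] and [0.586190]): 1 − (1 − 0.722757)(1 − 0.586190) = 0.8853

0.8853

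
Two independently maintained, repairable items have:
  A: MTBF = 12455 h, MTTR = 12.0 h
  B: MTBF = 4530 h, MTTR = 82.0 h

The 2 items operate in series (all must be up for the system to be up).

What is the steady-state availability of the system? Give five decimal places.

A(A) = MTBF/(MTBF+MTTR) = 12455/(12455+12.0) = 0.999037
A(B) = MTBF/(MTBF+MTTR) = 4530/(4530+82.0) = 0.982220
Series availability: 0.999037 × 0.982220 = 0.98127

0.98127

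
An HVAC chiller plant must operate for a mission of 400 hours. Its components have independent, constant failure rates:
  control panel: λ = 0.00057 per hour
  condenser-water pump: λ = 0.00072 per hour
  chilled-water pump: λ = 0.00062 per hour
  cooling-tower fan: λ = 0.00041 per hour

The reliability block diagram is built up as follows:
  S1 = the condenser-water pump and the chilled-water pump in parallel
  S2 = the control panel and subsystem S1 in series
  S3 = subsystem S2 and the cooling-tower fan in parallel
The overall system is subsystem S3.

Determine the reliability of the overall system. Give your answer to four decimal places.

R(control panel) = exp(−0.00057 × 400) = 0.796124
R(condenser-water pump) = exp(−0.00072 × 400) = 0.749762
R(chilled-water pump) = exp(−0.00062 × 400) = 0.780360
R(cooling-tower fan) = exp(−0.00041 × 400) = 0.848742
Parallel (condenser-water pump and chilled-water pump): 1 − (1 − 0.749762)(1 − 0.780360) = 0.945038
Series (control panel and [0.945038]): 0.796124 × 0.945038 = 0.752367
Parallel ([0.752367] and cooling-tower fan): 1 − (1 − 0.752367)(1 − 0.848742) = 0.9625

0.9625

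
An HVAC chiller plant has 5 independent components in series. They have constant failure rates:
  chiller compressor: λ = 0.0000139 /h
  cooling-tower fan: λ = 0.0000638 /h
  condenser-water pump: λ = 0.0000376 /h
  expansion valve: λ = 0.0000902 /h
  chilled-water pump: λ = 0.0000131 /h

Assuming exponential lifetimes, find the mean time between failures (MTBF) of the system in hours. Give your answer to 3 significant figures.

Series of exponential components: λ_sys = Σ λ_i
λ_sys = 0.0000139 + 0.0000638 + 0.0000376 + 0.0000902 + 0.0000131 = 2.1860e-04 /h
MTBF = 1 / λ_sys = 4570 h

4570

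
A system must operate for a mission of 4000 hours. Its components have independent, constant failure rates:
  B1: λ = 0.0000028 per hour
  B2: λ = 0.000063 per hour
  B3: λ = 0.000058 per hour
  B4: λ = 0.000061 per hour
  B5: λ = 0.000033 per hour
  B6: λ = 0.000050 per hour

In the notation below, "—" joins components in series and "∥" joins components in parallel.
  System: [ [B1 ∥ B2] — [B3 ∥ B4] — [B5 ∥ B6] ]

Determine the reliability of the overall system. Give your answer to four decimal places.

R(B1) = exp(−0.0000028 × 4000) = 0.988862
R(B2) = exp(−0.000063 × 4000) = 0.777245
R(B3) = exp(−0.000058 × 4000) = 0.792946
R(B4) = exp(−0.000061 × 4000) = 0.783488
R(B5) = exp(−0.000033 × 4000) = 0.876341
R(B6) = exp(−0.000050 × 4000) = 0.818731
Parallel (B1 and B2): 1 − (1 − 0.988862)(1 − 0.777245) = 0.997519
Parallel (B3 and B4): 1 − (1 − 0.792946)(1 − 0.783488) = 0.955170
Parallel (B5 and B6): 1 − (1 − 0.876341)(1 − 0.818731) = 0.977584
Series ([0.997519], [0.955170], and [0.977584]): 0.997519 × 0.955170 × 0.977584 = 0.9314

0.9314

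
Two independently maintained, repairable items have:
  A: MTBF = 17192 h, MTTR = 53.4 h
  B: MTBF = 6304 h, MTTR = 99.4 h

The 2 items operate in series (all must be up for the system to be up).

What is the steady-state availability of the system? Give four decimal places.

0.9814

A(A) = MTBF/(MTBF+MTTR) = 17192/(17192+53.4) = 0.996904
A(B) = MTBF/(MTBF+MTTR) = 6304/(6304+99.4) = 0.984477
Series availability: 0.996904 × 0.984477 = 0.9814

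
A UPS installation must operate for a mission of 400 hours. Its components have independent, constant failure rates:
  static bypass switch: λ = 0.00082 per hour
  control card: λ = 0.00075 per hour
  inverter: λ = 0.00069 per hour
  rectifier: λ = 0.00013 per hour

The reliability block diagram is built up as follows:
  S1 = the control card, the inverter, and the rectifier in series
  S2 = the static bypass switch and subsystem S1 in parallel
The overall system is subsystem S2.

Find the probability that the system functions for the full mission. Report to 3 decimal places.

R(static bypass switch) = exp(−0.00082 × 400) = 0.72036
R(control card) = exp(−0.00075 × 400) = 0.74082
R(inverter) = exp(−0.00069 × 400) = 0.75881
R(rectifier) = exp(−0.00013 × 400) = 0.94933
Series (control card, inverter, and rectifier): 0.74082 × 0.75881 × 0.94933 = 0.53366
Parallel (static bypass switch and [0.53366]): 1 − (1 − 0.72036)(1 − 0.53366) = 0.870

0.870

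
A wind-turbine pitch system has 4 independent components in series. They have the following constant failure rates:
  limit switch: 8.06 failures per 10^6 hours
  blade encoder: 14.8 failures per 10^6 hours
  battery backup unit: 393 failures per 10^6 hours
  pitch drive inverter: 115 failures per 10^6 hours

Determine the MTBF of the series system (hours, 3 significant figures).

1880

Series of exponential components: λ_sys = Σ λ_i
λ_sys = 0.00000806 + 0.0000148 + 0.000393 + 0.000115 = 5.3086e-04 /h
MTBF = 1 / λ_sys = 1880 h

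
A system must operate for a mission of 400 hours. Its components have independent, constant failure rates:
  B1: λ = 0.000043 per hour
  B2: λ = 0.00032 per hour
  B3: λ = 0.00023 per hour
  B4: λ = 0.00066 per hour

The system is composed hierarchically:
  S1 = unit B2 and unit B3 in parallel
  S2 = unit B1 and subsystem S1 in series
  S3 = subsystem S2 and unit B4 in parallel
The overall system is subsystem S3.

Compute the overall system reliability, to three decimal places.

0.994

R(B1) = exp(−0.000043 × 400) = 0.98295
R(B2) = exp(−0.00032 × 400) = 0.87985
R(B3) = exp(−0.00023 × 400) = 0.91211
R(B4) = exp(−0.00066 × 400) = 0.76797
Parallel (B2 and B3): 1 − (1 − 0.87985)(1 − 0.91211) = 0.98944
Series (B1 and [0.98944]): 0.98295 × 0.98944 = 0.97257
Parallel ([0.97257] and B4): 1 − (1 − 0.97257)(1 − 0.76797) = 0.994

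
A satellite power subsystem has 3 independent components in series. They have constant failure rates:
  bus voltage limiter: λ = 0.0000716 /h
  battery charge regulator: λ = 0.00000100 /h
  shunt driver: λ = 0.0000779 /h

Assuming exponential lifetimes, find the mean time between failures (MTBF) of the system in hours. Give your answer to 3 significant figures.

6640

Series of exponential components: λ_sys = Σ λ_i
λ_sys = 0.0000716 + 0.00000100 + 0.0000779 = 1.5050e-04 /h
MTBF = 1 / λ_sys = 6640 h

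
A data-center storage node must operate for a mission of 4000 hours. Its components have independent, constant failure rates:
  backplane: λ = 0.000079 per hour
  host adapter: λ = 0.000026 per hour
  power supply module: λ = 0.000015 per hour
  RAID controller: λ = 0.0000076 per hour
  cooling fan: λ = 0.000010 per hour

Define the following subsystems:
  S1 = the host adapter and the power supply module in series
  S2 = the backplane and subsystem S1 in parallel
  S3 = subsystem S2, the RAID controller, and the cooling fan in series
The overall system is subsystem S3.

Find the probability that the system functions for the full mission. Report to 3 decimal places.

0.894

R(backplane) = exp(−0.000079 × 4000) = 0.72906
R(host adapter) = exp(−0.000026 × 4000) = 0.90123
R(power supply module) = exp(−0.000015 × 4000) = 0.94176
R(RAID controller) = exp(−0.0000076 × 4000) = 0.97006
R(cooling fan) = exp(−0.000010 × 4000) = 0.96079
Series (host adapter and power supply module): 0.90123 × 0.94176 = 0.84874
Parallel (backplane and [0.84874]): 1 − (1 − 0.72906)(1 − 0.84874) = 0.95902
Series ([0.95902], RAID controller, and cooling fan): 0.95902 × 0.97006 × 0.96079 = 0.894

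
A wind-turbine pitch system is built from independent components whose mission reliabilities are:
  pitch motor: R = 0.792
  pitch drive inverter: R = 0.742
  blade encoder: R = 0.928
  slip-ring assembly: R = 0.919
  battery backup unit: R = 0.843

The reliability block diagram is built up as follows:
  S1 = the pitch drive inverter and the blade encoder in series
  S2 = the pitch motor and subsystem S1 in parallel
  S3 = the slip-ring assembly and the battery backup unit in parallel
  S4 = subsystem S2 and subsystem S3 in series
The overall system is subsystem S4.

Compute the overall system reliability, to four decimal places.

0.9233

Series (pitch drive inverter and blade encoder): 0.742000 × 0.928000 = 0.688576
Parallel (pitch motor and [0.688576]): 1 − (1 − 0.792000)(1 − 0.688576) = 0.935224
Parallel (slip-ring assembly and battery backup unit): 1 − (1 − 0.919000)(1 − 0.843000) = 0.987283
Series ([0.935224] and [0.987283]): 0.935224 × 0.987283 = 0.9233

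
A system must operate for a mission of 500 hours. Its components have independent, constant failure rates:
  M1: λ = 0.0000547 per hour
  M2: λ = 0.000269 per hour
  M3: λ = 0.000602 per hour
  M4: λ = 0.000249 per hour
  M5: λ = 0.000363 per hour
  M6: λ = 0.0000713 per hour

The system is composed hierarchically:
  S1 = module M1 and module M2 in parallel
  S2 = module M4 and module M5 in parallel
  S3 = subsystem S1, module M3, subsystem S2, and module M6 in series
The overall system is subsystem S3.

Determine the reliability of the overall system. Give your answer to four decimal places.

R(M1) = exp(−0.0000547 × 500) = 0.973021
R(M2) = exp(−0.000269 × 500) = 0.874153
R(M3) = exp(−0.000602 × 500) = 0.740078
R(M4) = exp(−0.000249 × 500) = 0.882938
R(M5) = exp(−0.000363 × 500) = 0.834018
R(M6) = exp(−0.0000713 × 500) = 0.964978
Parallel (M1 and M2): 1 − (1 − 0.973021)(1 − 0.874153) = 0.996605
Parallel (M4 and M5): 1 − (1 − 0.882938)(1 − 0.834018) = 0.980570
Series ([0.996605], M3, [0.980570], and M6): 0.996605 × 0.740078 × 0.980570 × 0.964978 = 0.6979

0.6979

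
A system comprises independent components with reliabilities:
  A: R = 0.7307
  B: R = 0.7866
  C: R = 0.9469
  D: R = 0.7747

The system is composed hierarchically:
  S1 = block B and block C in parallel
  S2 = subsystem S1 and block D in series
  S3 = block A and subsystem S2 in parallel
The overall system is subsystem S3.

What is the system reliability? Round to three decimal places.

0.937

Parallel (B and C): 1 − (1 − 0.78660)(1 − 0.94690) = 0.98867
Series ([0.98867] and D): 0.98867 × 0.77470 = 0.76592
Parallel (A and [0.76592]): 1 − (1 − 0.73070)(1 − 0.76592) = 0.937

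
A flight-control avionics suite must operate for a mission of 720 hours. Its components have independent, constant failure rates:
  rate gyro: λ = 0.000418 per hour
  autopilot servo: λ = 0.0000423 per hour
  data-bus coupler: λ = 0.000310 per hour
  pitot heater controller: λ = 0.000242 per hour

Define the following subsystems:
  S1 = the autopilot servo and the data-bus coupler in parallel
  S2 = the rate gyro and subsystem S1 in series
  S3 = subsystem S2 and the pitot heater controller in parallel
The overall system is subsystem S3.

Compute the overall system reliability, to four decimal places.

R(rate gyro) = exp(−0.000418 × 720) = 0.740107
R(autopilot servo) = exp(−0.0000423 × 720) = 0.970003
R(data-bus coupler) = exp(−0.000310 × 720) = 0.799955
R(pitot heater controller) = exp(−0.000242 × 720) = 0.840095
Parallel (autopilot servo and data-bus coupler): 1 − (1 − 0.970003)(1 − 0.799955) = 0.993999
Series (rate gyro and [0.993999]): 0.740107 × 0.993999 = 0.735666
Parallel ([0.735666] and pitot heater controller): 1 − (1 − 0.735666)(1 − 0.840095) = 0.9577

0.9577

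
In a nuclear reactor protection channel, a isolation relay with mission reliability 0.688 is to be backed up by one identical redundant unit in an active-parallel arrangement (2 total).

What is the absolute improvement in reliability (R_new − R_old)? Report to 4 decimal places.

0.2147

R_before = 0.688
R_after = 1 − (1 − 0.688)^2 = 0.9027
ΔR = 0.9027 − 0.688 = 0.2147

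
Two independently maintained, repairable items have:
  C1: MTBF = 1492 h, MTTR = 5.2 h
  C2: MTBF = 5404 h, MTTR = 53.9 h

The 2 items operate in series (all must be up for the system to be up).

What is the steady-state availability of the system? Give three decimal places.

0.987

A(C1) = MTBF/(MTBF+MTTR) = 1492/(1492+5.2) = 0.996527
A(C2) = MTBF/(MTBF+MTTR) = 5404/(5404+53.9) = 0.990124
Series availability: 0.996527 × 0.990124 = 0.987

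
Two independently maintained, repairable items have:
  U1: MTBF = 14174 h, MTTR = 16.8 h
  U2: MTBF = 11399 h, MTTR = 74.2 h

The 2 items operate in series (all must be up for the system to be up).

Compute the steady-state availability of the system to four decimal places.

0.9924

A(U1) = MTBF/(MTBF+MTTR) = 14174/(14174+16.8) = 0.998816
A(U2) = MTBF/(MTBF+MTTR) = 11399/(11399+74.2) = 0.993533
Series availability: 0.998816 × 0.993533 = 0.9924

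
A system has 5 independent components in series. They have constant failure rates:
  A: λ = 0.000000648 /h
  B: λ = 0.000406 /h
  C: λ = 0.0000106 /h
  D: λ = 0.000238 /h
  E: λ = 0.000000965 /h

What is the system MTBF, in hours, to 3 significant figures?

1520

Series of exponential components: λ_sys = Σ λ_i
λ_sys = 0.000000648 + 0.000406 + 0.0000106 + 0.000238 + 0.000000965 = 6.5621e-04 /h
MTBF = 1 / λ_sys = 1520 h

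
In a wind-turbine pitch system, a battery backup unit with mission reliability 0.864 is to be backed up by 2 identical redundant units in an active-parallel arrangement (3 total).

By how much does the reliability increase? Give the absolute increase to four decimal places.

R_before = 0.864
R_after = 1 − (1 − 0.864)^3 = 0.9975
ΔR = 0.9975 − 0.864 = 0.1335

0.1335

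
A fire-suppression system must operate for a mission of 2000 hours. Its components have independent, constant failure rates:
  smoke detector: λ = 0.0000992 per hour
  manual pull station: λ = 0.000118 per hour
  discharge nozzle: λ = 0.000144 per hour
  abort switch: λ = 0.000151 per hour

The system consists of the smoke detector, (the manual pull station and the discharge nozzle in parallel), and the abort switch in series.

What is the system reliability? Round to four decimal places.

R(smoke detector) = exp(−0.0000992 × 2000) = 0.820042
R(manual pull station) = exp(−0.000118 × 2000) = 0.789781
R(discharge nozzle) = exp(−0.000144 × 2000) = 0.749762
R(abort switch) = exp(−0.000151 × 2000) = 0.739338
Parallel (manual pull station and discharge nozzle): 1 − (1 − 0.789781)(1 − 0.749762) = 0.947395
Series (smoke detector, [0.947395], and abort switch): 0.820042 × 0.947395 × 0.739338 = 0.5744

0.5744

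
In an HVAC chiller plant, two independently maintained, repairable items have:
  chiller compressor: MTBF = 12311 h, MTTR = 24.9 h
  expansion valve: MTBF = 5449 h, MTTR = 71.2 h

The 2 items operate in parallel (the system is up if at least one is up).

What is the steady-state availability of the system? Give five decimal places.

0.99997

A(chiller compressor) = MTBF/(MTBF+MTTR) = 12311/(12311+24.9) = 0.997982
A(expansion valve) = MTBF/(MTBF+MTTR) = 5449/(5449+71.2) = 0.987102
Parallel availability: 1 − (1 − 0.997982)(1 − 0.987102) = 0.99997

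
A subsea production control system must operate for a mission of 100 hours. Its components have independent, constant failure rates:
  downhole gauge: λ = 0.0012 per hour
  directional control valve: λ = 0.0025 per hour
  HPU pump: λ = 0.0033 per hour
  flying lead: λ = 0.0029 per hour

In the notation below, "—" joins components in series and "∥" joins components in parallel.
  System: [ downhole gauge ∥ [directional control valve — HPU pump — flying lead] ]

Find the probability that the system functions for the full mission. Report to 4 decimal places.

0.9343

R(downhole gauge) = exp(−0.0012 × 100) = 0.886920
R(directional control valve) = exp(−0.0025 × 100) = 0.778801
R(HPU pump) = exp(−0.0033 × 100) = 0.718924
R(flying lead) = exp(−0.0029 × 100) = 0.748264
Series (directional control valve, HPU pump, and flying lead): 0.778801 × 0.718924 × 0.748264 = 0.418952
Parallel (downhole gauge and [0.418952]): 1 − (1 − 0.886920)(1 − 0.418952) = 0.9343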